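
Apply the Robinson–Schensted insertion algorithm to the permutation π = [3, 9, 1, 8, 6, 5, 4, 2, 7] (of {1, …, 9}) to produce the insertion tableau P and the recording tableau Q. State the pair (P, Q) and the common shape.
P = [1, 2, 7] / [3, 4] / [5] / [6] / [8] / [9];  Q = [1, 2, 9] / [3, 4] / [5] / [6] / [7] / [8];  common shape = (3, 2, 1, 1, 1, 1)

Row-insert the values π_1, π_2, … into P one at a time, bumping the leftmost entry strictly greater than the inserted value down to the next row. The recording tableau Q records, in position (i, j), the step at which that cell was added to P.
  Insert 3 (step 1): P = [3];  Q = [1]
  Insert 9 (step 2): P = [3, 9];  Q = [1, 2]
  Insert 1 (step 3): P = [1, 9] / [3];  Q = [1, 2] / [3]
  Insert 8 (step 4): P = [1, 8] / [3, 9];  Q = [1, 2] / [3, 4]
  Insert 6 (step 5): P = [1, 6] / [3, 8] / [9];  Q = [1, 2] / [3, 4] / [5]
  Insert 5 (step 6): P = [1, 5] / [3, 6] / [8] / [9];  Q = [1, 2] / [3, 4] / [5] / [6]
  Insert 4 (step 7): P = [1, 4] / [3, 5] / [6] / [8] / [9];  Q = [1, 2] / [3, 4] / [5] / [6] / [7]
  Insert 2 (step 8): P = [1, 2] / [3, 4] / [5] / [6] / [8] / [9];  Q = [1, 2] / [3, 4] / [5] / [6] / [7] / [8]
  Insert 7 (step 9): P = [1, 2, 7] / [3, 4] / [5] / [6] / [8] / [9];  Q = [1, 2, 9] / [3, 4] / [5] / [6] / [7] / [8]
Final shape: (3, 2, 1, 1, 1, 1).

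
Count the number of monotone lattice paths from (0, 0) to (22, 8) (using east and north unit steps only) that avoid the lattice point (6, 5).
Number of paths = 5405247

Total paths from (0, 0) to (22, 8): C(30, 22) = 5852925. Paths through (6, 5): (paths (0, 0) → (6, 5)) × (paths (6, 5) → (22, 8)) = C(11, 6) · C(19, 16) = 462 · 969 = 447678. Avoidance count = 5852925 − 447678 = 5405247.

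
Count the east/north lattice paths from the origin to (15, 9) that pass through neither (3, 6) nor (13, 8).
Number of paths = 675446

Inclusion–exclusion. Total paths: C(24, 15) = 1307504. Through P₁: C(9, 3)·C(15, 12) = 38220. Through P₂: C(21, 13)·C(3, 2) = 610470. Since P₁ is strictly southwest of P₂, a monotone path through both must visit P₁ then P₂; paths through both = C(9, 3)·C(12, 10)·C(3, 2) = 16632. Avoid both = 1307504 − 38220 − 610470 + 16632 = 675446.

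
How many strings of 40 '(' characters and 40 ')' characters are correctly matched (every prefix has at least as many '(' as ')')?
C_40 = 2622127042276492108820

These balanced parentheses are counted by the Catalan number C_n = (1/(n + 1)) · C(2n, n). For n = 40: C_40 = (1/41) · C(80, 40) = 107507208733336176461620/41 = 2622127042276492108820.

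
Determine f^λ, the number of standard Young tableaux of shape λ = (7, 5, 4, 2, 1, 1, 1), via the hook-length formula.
# SYT of shape (7, 5, 4, 2, 1, 1, 1) = 940123800

Hook-length formula: f^λ = n! / Π hook(c), product over all cells c of the Young diagram. For λ = (7, 5, 4, 2, 1, 1, 1), n = 21 boxes. Hook lengths by row (left-to-right, top-to-bottom): [13, 9, 7, 6, 4, 2, 1]; [10, 6, 4, 3, 1]; [8, 4, 2, 1]; [5, 1]; [3]; [2]; [1]. Product of hooks = 54344908800. So f^λ = 21! / 54344908800 = 51090942171709440000 / 54344908800 = 940123800.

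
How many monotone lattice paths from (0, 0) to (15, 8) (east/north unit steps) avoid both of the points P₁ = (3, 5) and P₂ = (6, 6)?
Number of paths = 426334

Inclusion–exclusion. Total paths: C(23, 15) = 490314. Through P₁: C(8, 3)·C(15, 12) = 25480. Through P₂: C(12, 6)·C(11, 9) = 50820. Since P₁ is strictly southwest of P₂, a monotone path through both must visit P₁ then P₂; paths through both = C(8, 3)·C(4, 3)·C(11, 9) = 12320. Avoid both = 490314 − 25480 − 50820 + 12320 = 426334.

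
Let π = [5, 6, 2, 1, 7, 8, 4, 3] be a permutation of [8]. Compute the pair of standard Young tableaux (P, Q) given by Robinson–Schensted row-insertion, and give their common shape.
P = [1, 3, 7, 8] / [2, 4] / [5, 6];  Q = [1, 2, 5, 6] / [3, 7] / [4, 8];  common shape = (4, 2, 2)

Row-insert the values π_1, π_2, … into P one at a time, bumping the leftmost entry strictly greater than the inserted value down to the next row. The recording tableau Q records, in position (i, j), the step at which that cell was added to P.
  Insert 5 (step 1): P = [5];  Q = [1]
  Insert 6 (step 2): P = [5, 6];  Q = [1, 2]
  Insert 2 (step 3): P = [2, 6] / [5];  Q = [1, 2] / [3]
  Insert 1 (step 4): P = [1, 6] / [2] / [5];  Q = [1, 2] / [3] / [4]
  Insert 7 (step 5): P = [1, 6, 7] / [2] / [5];  Q = [1, 2, 5] / [3] / [4]
  Insert 8 (step 6): P = [1, 6, 7, 8] / [2] / [5];  Q = [1, 2, 5, 6] / [3] / [4]
  Insert 4 (step 7): P = [1, 4, 7, 8] / [2, 6] / [5];  Q = [1, 2, 5, 6] / [3, 7] / [4]
  Insert 3 (step 8): P = [1, 3, 7, 8] / [2, 4] / [5, 6];  Q = [1, 2, 5, 6] / [3, 7] / [4, 8]
Final shape: (4, 2, 2).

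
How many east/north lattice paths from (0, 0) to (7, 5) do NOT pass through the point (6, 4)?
Number of paths = 372

Total paths from (0, 0) to (7, 5): C(12, 7) = 792. Paths through (6, 4): (paths (0, 0) → (6, 4)) × (paths (6, 4) → (7, 5)) = C(10, 6) · C(2, 1) = 210 · 2 = 420. Avoidance count = 792 − 420 = 372.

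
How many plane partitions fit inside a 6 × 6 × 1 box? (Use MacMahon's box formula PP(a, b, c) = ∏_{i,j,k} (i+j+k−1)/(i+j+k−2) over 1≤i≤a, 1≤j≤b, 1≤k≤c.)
PP(6, 6, 1) = 924

Evaluate the triple product over i = 1..6, j = 1..6, k = 1..1. The factors are (2/1) · (3/2) · (4/3) · (5/4) · (6/5) · (7/6) · (3/2) · (4/3) · … (36 factors total). The numerators and denominators telescope so the product is an integer; carrying out the multiplication exactly gives PP(6, 6, 1) = 924.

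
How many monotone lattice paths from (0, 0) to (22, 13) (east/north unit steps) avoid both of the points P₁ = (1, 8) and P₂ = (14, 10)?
Number of paths = 1152294465

Inclusion–exclusion. Total paths: C(35, 22) = 1476337800. Through P₁: C(9, 1)·C(26, 21) = 592020. Through P₂: C(24, 14)·C(11, 8) = 323607240. Since P₁ is strictly southwest of P₂, a monotone path through both must visit P₁ then P₂; paths through both = C(9, 1)·C(15, 13)·C(11, 8) = 155925. Avoid both = 1476337800 − 592020 − 323607240 + 155925 = 1152294465.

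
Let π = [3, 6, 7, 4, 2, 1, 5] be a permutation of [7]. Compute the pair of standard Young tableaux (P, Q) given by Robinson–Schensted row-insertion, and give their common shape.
P = [1, 4, 5] / [2, 7] / [3] / [6];  Q = [1, 2, 3] / [4, 7] / [5] / [6];  common shape = (3, 2, 1, 1)

Row-insert the values π_1, π_2, … into P one at a time, bumping the leftmost entry strictly greater than the inserted value down to the next row. The recording tableau Q records, in position (i, j), the step at which that cell was added to P.
  Insert 3 (step 1): P = [3];  Q = [1]
  Insert 6 (step 2): P = [3, 6];  Q = [1, 2]
  Insert 7 (step 3): P = [3, 6, 7];  Q = [1, 2, 3]
  Insert 4 (step 4): P = [3, 4, 7] / [6];  Q = [1, 2, 3] / [4]
  Insert 2 (step 5): P = [2, 4, 7] / [3] / [6];  Q = [1, 2, 3] / [4] / [5]
  Insert 1 (step 6): P = [1, 4, 7] / [2] / [3] / [6];  Q = [1, 2, 3] / [4] / [5] / [6]
  Insert 5 (step 7): P = [1, 4, 5] / [2, 7] / [3] / [6];  Q = [1, 2, 3] / [4, 7] / [5] / [6]
Final shape: (3, 2, 1, 1).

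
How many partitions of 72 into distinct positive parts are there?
q(72) = 36352

A partition into distinct parts is a strictly decreasing sequence summing to n. The recurrence d(n, m) = d(n, m−1) + d(n−m, m−1) (use part m at most once) with q(n) = d(n, n) gives q(72) = 36352. (Euler's theorem: # distinct-part partitions = # odd-part partitions.)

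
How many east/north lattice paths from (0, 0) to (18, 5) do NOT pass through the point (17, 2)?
Number of paths = 32965

Total paths from (0, 0) to (18, 5): C(23, 18) = 33649. Paths through (17, 2): (paths (0, 0) → (17, 2)) × (paths (17, 2) → (18, 5)) = C(19, 17) · C(4, 1) = 171 · 4 = 684. Avoidance count = 33649 − 684 = 32965.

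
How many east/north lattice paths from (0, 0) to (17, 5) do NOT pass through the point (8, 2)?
Number of paths = 16434

Total paths from (0, 0) to (17, 5): C(22, 17) = 26334. Paths through (8, 2): (paths (0, 0) → (8, 2)) × (paths (8, 2) → (17, 5)) = C(10, 8) · C(12, 9) = 45 · 220 = 9900. Avoidance count = 26334 − 9900 = 16434.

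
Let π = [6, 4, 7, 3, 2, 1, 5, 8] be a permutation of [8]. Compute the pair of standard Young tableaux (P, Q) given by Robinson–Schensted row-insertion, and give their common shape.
P = [1, 5, 8] / [2, 7] / [3] / [4] / [6];  Q = [1, 3, 8] / [2, 7] / [4] / [5] / [6];  common shape = (3, 2, 1, 1, 1)

Row-insert the values π_1, π_2, … into P one at a time, bumping the leftmost entry strictly greater than the inserted value down to the next row. The recording tableau Q records, in position (i, j), the step at which that cell was added to P.
  Insert 6 (step 1): P = [6];  Q = [1]
  Insert 4 (step 2): P = [4] / [6];  Q = [1] / [2]
  Insert 7 (step 3): P = [4, 7] / [6];  Q = [1, 3] / [2]
  Insert 3 (step 4): P = [3, 7] / [4] / [6];  Q = [1, 3] / [2] / [4]
  Insert 2 (step 5): P = [2, 7] / [3] / [4] / [6];  Q = [1, 3] / [2] / [4] / [5]
  Insert 1 (step 6): P = [1, 7] / [2] / [3] / [4] / [6];  Q = [1, 3] / [2] / [4] / [5] / [6]
  Insert 5 (step 7): P = [1, 5] / [2, 7] / [3] / [4] / [6];  Q = [1, 3] / [2, 7] / [4] / [5] / [6]
  Insert 8 (step 8): P = [1, 5, 8] / [2, 7] / [3] / [4] / [6];  Q = [1, 3, 8] / [2, 7] / [4] / [5] / [6]
Final shape: (3, 2, 1, 1, 1).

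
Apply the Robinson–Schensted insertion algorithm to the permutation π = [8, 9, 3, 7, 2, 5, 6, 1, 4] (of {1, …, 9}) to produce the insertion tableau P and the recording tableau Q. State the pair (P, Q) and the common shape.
P = [1, 4, 6] / [2, 5] / [3, 7] / [8, 9];  Q = [1, 2, 7] / [3, 4] / [5, 6] / [8, 9];  common shape = (3, 2, 2, 2)

Row-insert the values π_1, π_2, … into P one at a time, bumping the leftmost entry strictly greater than the inserted value down to the next row. The recording tableau Q records, in position (i, j), the step at which that cell was added to P.
  Insert 8 (step 1): P = [8];  Q = [1]
  Insert 9 (step 2): P = [8, 9];  Q = [1, 2]
  Insert 3 (step 3): P = [3, 9] / [8];  Q = [1, 2] / [3]
  Insert 7 (step 4): P = [3, 7] / [8, 9];  Q = [1, 2] / [3, 4]
  Insert 2 (step 5): P = [2, 7] / [3, 9] / [8];  Q = [1, 2] / [3, 4] / [5]
  Insert 5 (step 6): P = [2, 5] / [3, 7] / [8, 9];  Q = [1, 2] / [3, 4] / [5, 6]
  Insert 6 (step 7): P = [2, 5, 6] / [3, 7] / [8, 9];  Q = [1, 2, 7] / [3, 4] / [5, 6]
  Insert 1 (step 8): P = [1, 5, 6] / [2, 7] / [3, 9] / [8];  Q = [1, 2, 7] / [3, 4] / [5, 6] / [8]
  Insert 4 (step 9): P = [1, 4, 6] / [2, 5] / [3, 7] / [8, 9];  Q = [1, 2, 7] / [3, 4] / [5, 6] / [8, 9]
Final shape: (3, 2, 2, 2).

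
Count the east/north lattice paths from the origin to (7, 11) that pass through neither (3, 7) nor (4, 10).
Number of paths = 21340

Inclusion–exclusion. Total paths: C(18, 7) = 31824. Through P₁: C(10, 3)·C(8, 4) = 8400. Through P₂: C(14, 4)·C(4, 3) = 4004. Since P₁ is strictly southwest of P₂, a monotone path through both must visit P₁ then P₂; paths through both = C(10, 3)·C(4, 1)·C(4, 3) = 1920. Avoid both = 31824 − 8400 − 4004 + 1920 = 21340.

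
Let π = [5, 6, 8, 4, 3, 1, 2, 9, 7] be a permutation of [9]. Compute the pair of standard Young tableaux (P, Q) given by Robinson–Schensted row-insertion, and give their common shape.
P = [1, 2, 7, 9] / [3, 6, 8] / [4] / [5];  Q = [1, 2, 3, 8] / [4, 7, 9] / [5] / [6];  common shape = (4, 3, 1, 1)

Row-insert the values π_1, π_2, … into P one at a time, bumping the leftmost entry strictly greater than the inserted value down to the next row. The recording tableau Q records, in position (i, j), the step at which that cell was added to P.
  Insert 5 (step 1): P = [5];  Q = [1]
  Insert 6 (step 2): P = [5, 6];  Q = [1, 2]
  Insert 8 (step 3): P = [5, 6, 8];  Q = [1, 2, 3]
  Insert 4 (step 4): P = [4, 6, 8] / [5];  Q = [1, 2, 3] / [4]
  Insert 3 (step 5): P = [3, 6, 8] / [4] / [5];  Q = [1, 2, 3] / [4] / [5]
  Insert 1 (step 6): P = [1, 6, 8] / [3] / [4] / [5];  Q = [1, 2, 3] / [4] / [5] / [6]
  Insert 2 (step 7): P = [1, 2, 8] / [3, 6] / [4] / [5];  Q = [1, 2, 3] / [4, 7] / [5] / [6]
  Insert 9 (step 8): P = [1, 2, 8, 9] / [3, 6] / [4] / [5];  Q = [1, 2, 3, 8] / [4, 7] / [5] / [6]
  Insert 7 (step 9): P = [1, 2, 7, 9] / [3, 6, 8] / [4] / [5];  Q = [1, 2, 3, 8] / [4, 7, 9] / [5] / [6]
Final shape: (4, 3, 1, 1).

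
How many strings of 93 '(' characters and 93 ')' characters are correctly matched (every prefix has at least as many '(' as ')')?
C_93 = 60960876535340415751462563580829648891969728907438000

These balanced parentheses are counted by the Catalan number C_n = (1/(n + 1)) · C(2n, n). For n = 93: C_93 = (1/94) · C(186, 93) = 5730322394321999080637480976597986995845154517299172000/94 = 60960876535340415751462563580829648891969728907438000.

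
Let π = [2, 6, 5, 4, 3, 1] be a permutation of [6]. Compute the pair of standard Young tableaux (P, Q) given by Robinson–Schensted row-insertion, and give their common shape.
P = [1, 3] / [2] / [4] / [5] / [6];  Q = [1, 2] / [3] / [4] / [5] / [6];  common shape = (2, 1, 1, 1, 1)

Row-insert the values π_1, π_2, … into P one at a time, bumping the leftmost entry strictly greater than the inserted value down to the next row. The recording tableau Q records, in position (i, j), the step at which that cell was added to P.
  Insert 2 (step 1): P = [2];  Q = [1]
  Insert 6 (step 2): P = [2, 6];  Q = [1, 2]
  Insert 5 (step 3): P = [2, 5] / [6];  Q = [1, 2] / [3]
  Insert 4 (step 4): P = [2, 4] / [5] / [6];  Q = [1, 2] / [3] / [4]
  Insert 3 (step 5): P = [2, 3] / [4] / [5] / [6];  Q = [1, 2] / [3] / [4] / [5]
  Insert 1 (step 6): P = [1, 3] / [2] / [4] / [5] / [6];  Q = [1, 2] / [3] / [4] / [5] / [6]
Final shape: (2, 1, 1, 1, 1).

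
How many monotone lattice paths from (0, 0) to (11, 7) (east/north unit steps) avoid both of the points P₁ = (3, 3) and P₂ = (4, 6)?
Number of paths = 20884

Inclusion–exclusion. Total paths: C(18, 11) = 31824. Through P₁: C(6, 3)·C(12, 8) = 9900. Through P₂: C(10, 4)·C(8, 7) = 1680. Since P₁ is strictly southwest of P₂, a monotone path through both must visit P₁ then P₂; paths through both = C(6, 3)·C(4, 1)·C(8, 7) = 640. Avoid both = 31824 − 9900 − 1680 + 640 = 20884.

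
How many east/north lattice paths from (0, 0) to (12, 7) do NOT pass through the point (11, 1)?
Number of paths = 50304

Total paths from (0, 0) to (12, 7): C(19, 12) = 50388. Paths through (11, 1): (paths (0, 0) → (11, 1)) × (paths (11, 1) → (12, 7)) = C(12, 11) · C(7, 1) = 12 · 7 = 84. Avoidance count = 50388 − 84 = 50304.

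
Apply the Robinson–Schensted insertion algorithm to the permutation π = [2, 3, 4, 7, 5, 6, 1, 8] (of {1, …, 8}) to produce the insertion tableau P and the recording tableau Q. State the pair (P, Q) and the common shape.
P = [1, 3, 4, 5, 6, 8] / [2] / [7];  Q = [1, 2, 3, 4, 6, 8] / [5] / [7];  common shape = (6, 1, 1)

Row-insert the values π_1, π_2, … into P one at a time, bumping the leftmost entry strictly greater than the inserted value down to the next row. The recording tableau Q records, in position (i, j), the step at which that cell was added to P.
  Insert 2 (step 1): P = [2];  Q = [1]
  Insert 3 (step 2): P = [2, 3];  Q = [1, 2]
  Insert 4 (step 3): P = [2, 3, 4];  Q = [1, 2, 3]
  Insert 7 (step 4): P = [2, 3, 4, 7];  Q = [1, 2, 3, 4]
  Insert 5 (step 5): P = [2, 3, 4, 5] / [7];  Q = [1, 2, 3, 4] / [5]
  Insert 6 (step 6): P = [2, 3, 4, 5, 6] / [7];  Q = [1, 2, 3, 4, 6] / [5]
  Insert 1 (step 7): P = [1, 3, 4, 5, 6] / [2] / [7];  Q = [1, 2, 3, 4, 6] / [5] / [7]
  Insert 8 (step 8): P = [1, 3, 4, 5, 6, 8] / [2] / [7];  Q = [1, 2, 3, 4, 6, 8] / [5] / [7]
Final shape: (6, 1, 1).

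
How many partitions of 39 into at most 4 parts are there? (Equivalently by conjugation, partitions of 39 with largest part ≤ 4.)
p(39, parts ≤ 4) = 588

Use the recurrence p(n, m) = p(n, m−1) + p(n−m, m): either the largest part is < m (count p(n, m−1)) or the largest part is exactly m (remove one copy of m, count p(n−m, m)). With p(0, ·) = 1 this gives p(39, parts ≤ 4) = 588. (By conjugating Young diagrams, this also counts partitions of 39 into at most 4 parts.)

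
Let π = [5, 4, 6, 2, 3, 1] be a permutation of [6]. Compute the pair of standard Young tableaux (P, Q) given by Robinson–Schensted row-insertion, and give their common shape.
P = [1, 3] / [2, 6] / [4] / [5];  Q = [1, 3] / [2, 5] / [4] / [6];  common shape = (2, 2, 1, 1)

Row-insert the values π_1, π_2, … into P one at a time, bumping the leftmost entry strictly greater than the inserted value down to the next row. The recording tableau Q records, in position (i, j), the step at which that cell was added to P.
  Insert 5 (step 1): P = [5];  Q = [1]
  Insert 4 (step 2): P = [4] / [5];  Q = [1] / [2]
  Insert 6 (step 3): P = [4, 6] / [5];  Q = [1, 3] / [2]
  Insert 2 (step 4): P = [2, 6] / [4] / [5];  Q = [1, 3] / [2] / [4]
  Insert 3 (step 5): P = [2, 3] / [4, 6] / [5];  Q = [1, 3] / [2, 5] / [4]
  Insert 1 (step 6): P = [1, 3] / [2, 6] / [4] / [5];  Q = [1, 3] / [2, 5] / [4] / [6]
Final shape: (2, 2, 1, 1).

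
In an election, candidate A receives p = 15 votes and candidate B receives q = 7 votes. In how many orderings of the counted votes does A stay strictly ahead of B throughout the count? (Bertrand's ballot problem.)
Strict-lead orderings = 62016

Total orderings of the 22 votes with 15 for A: C(22, 15) = 170544. By the Bertrand ballot formula (Cycle Lemma / reflection principle), the number of orderings in which A is strictly ahead of B throughout is (p − q)/(p + q) · C(p + q, p) = (15 − 7)/(15 + 7) · 170544 = 62016.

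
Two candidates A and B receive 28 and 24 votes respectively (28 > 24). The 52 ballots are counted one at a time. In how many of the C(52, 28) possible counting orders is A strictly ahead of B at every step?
Strict-lead orderings = 32798844771700

Total orderings of the 52 votes with 28 for A: C(52, 28) = 426384982032100. By the Bertrand ballot formula (Cycle Lemma / reflection principle), the number of orderings in which A is strictly ahead of B throughout is (p − q)/(p + q) · C(p + q, p) = (28 − 24)/(28 + 24) · 426384982032100 = 32798844771700.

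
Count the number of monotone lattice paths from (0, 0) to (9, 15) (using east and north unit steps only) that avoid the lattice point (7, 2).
Number of paths = 1303724

Total paths from (0, 0) to (9, 15): C(24, 9) = 1307504. Paths through (7, 2): (paths (0, 0) → (7, 2)) × (paths (7, 2) → (9, 15)) = C(9, 7) · C(15, 2) = 36 · 105 = 3780. Avoidance count = 1307504 − 3780 = 1303724.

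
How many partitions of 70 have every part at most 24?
p(70, parts ≤ 24) = 3552054

Use the recurrence p(n, m) = p(n, m−1) + p(n−m, m): either the largest part is < m (count p(n, m−1)) or the largest part is exactly m (remove one copy of m, count p(n−m, m)). With p(0, ·) = 1 this gives p(70, parts ≤ 24) = 3552054. (By conjugating Young diagrams, this also counts partitions of 70 into at most 24 parts.)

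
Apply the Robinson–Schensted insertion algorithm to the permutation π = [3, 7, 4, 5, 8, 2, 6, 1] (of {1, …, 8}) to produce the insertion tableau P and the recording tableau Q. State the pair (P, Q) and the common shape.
P = [1, 4, 5, 6] / [2, 8] / [3] / [7];  Q = [1, 2, 4, 5] / [3, 7] / [6] / [8];  common shape = (4, 2, 1, 1)

Row-insert the values π_1, π_2, … into P one at a time, bumping the leftmost entry strictly greater than the inserted value down to the next row. The recording tableau Q records, in position (i, j), the step at which that cell was added to P.
  Insert 3 (step 1): P = [3];  Q = [1]
  Insert 7 (step 2): P = [3, 7];  Q = [1, 2]
  Insert 4 (step 3): P = [3, 4] / [7];  Q = [1, 2] / [3]
  Insert 5 (step 4): P = [3, 4, 5] / [7];  Q = [1, 2, 4] / [3]
  Insert 8 (step 5): P = [3, 4, 5, 8] / [7];  Q = [1, 2, 4, 5] / [3]
  Insert 2 (step 6): P = [2, 4, 5, 8] / [3] / [7];  Q = [1, 2, 4, 5] / [3] / [6]
  Insert 6 (step 7): P = [2, 4, 5, 6] / [3, 8] / [7];  Q = [1, 2, 4, 5] / [3, 7] / [6]
  Insert 1 (step 8): P = [1, 4, 5, 6] / [2, 8] / [3] / [7];  Q = [1, 2, 4, 5] / [3, 7] / [6] / [8]
Final shape: (4, 2, 1, 1).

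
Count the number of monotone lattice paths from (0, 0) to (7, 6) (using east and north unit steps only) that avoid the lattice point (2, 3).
Number of paths = 1156

Total paths from (0, 0) to (7, 6): C(13, 7) = 1716. Paths through (2, 3): (paths (0, 0) → (2, 3)) × (paths (2, 3) → (7, 6)) = C(5, 2) · C(8, 5) = 10 · 56 = 560. Avoidance count = 1716 − 560 = 1156.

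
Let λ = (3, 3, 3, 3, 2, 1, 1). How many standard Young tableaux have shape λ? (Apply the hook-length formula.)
# SYT of shape (3, 3, 3, 3, 2, 1, 1) = 100100

Hook-length formula: f^λ = n! / Π hook(c), product over all cells c of the Young diagram. For λ = (3, 3, 3, 3, 2, 1, 1), n = 16 boxes. Hook lengths by row (left-to-right, top-to-bottom): [9, 6, 4]; [8, 5, 3]; [7, 4, 2]; [6, 3, 1]; [4, 1]; [2]; [1]. Product of hooks = 209018880. So f^λ = 16! / 209018880 = 20922789888000 / 209018880 = 100100.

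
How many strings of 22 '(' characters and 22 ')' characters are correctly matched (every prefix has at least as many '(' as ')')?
C_22 = 91482563640

These balanced parentheses are counted by the Catalan number C_n = (1/(n + 1)) · C(2n, n). For n = 22: C_22 = (1/23) · C(44, 22) = 2104098963720/23 = 91482563640.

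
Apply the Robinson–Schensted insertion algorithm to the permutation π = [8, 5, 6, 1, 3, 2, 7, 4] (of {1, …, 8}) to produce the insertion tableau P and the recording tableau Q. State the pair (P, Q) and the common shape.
P = [1, 2, 4] / [3, 6, 7] / [5] / [8];  Q = [1, 3, 7] / [2, 5, 8] / [4] / [6];  common shape = (3, 3, 1, 1)

Row-insert the values π_1, π_2, … into P one at a time, bumping the leftmost entry strictly greater than the inserted value down to the next row. The recording tableau Q records, in position (i, j), the step at which that cell was added to P.
  Insert 8 (step 1): P = [8];  Q = [1]
  Insert 5 (step 2): P = [5] / [8];  Q = [1] / [2]
  Insert 6 (step 3): P = [5, 6] / [8];  Q = [1, 3] / [2]
  Insert 1 (step 4): P = [1, 6] / [5] / [8];  Q = [1, 3] / [2] / [4]
  Insert 3 (step 5): P = [1, 3] / [5, 6] / [8];  Q = [1, 3] / [2, 5] / [4]
  Insert 2 (step 6): P = [1, 2] / [3, 6] / [5] / [8];  Q = [1, 3] / [2, 5] / [4] / [6]
  Insert 7 (step 7): P = [1, 2, 7] / [3, 6] / [5] / [8];  Q = [1, 3, 7] / [2, 5] / [4] / [6]
  Insert 4 (step 8): P = [1, 2, 4] / [3, 6, 7] / [5] / [8];  Q = [1, 3, 7] / [2, 5, 8] / [4] / [6]
Final shape: (3, 3, 1, 1).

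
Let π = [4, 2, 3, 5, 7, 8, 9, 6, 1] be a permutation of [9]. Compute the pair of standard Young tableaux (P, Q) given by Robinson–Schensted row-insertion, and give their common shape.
P = [1, 3, 5, 6, 8, 9] / [2, 7] / [4];  Q = [1, 3, 4, 5, 6, 7] / [2, 8] / [9];  common shape = (6, 2, 1)

Row-insert the values π_1, π_2, … into P one at a time, bumping the leftmost entry strictly greater than the inserted value down to the next row. The recording tableau Q records, in position (i, j), the step at which that cell was added to P.
  Insert 4 (step 1): P = [4];  Q = [1]
  Insert 2 (step 2): P = [2] / [4];  Q = [1] / [2]
  Insert 3 (step 3): P = [2, 3] / [4];  Q = [1, 3] / [2]
  Insert 5 (step 4): P = [2, 3, 5] / [4];  Q = [1, 3, 4] / [2]
  Insert 7 (step 5): P = [2, 3, 5, 7] / [4];  Q = [1, 3, 4, 5] / [2]
  Insert 8 (step 6): P = [2, 3, 5, 7, 8] / [4];  Q = [1, 3, 4, 5, 6] / [2]
  Insert 9 (step 7): P = [2, 3, 5, 7, 8, 9] / [4];  Q = [1, 3, 4, 5, 6, 7] / [2]
  Insert 6 (step 8): P = [2, 3, 5, 6, 8, 9] / [4, 7];  Q = [1, 3, 4, 5, 6, 7] / [2, 8]
  Insert 1 (step 9): P = [1, 3, 5, 6, 8, 9] / [2, 7] / [4];  Q = [1, 3, 4, 5, 6, 7] / [2, 8] / [9]
Final shape: (6, 2, 1).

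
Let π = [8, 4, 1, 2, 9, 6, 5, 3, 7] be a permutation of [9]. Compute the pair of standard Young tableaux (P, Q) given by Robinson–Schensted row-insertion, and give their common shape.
P = [1, 2, 3, 7] / [4, 5] / [6, 9] / [8];  Q = [1, 4, 5, 9] / [2, 6] / [3, 7] / [8];  common shape = (4, 2, 2, 1)

Row-insert the values π_1, π_2, … into P one at a time, bumping the leftmost entry strictly greater than the inserted value down to the next row. The recording tableau Q records, in position (i, j), the step at which that cell was added to P.
  Insert 8 (step 1): P = [8];  Q = [1]
  Insert 4 (step 2): P = [4] / [8];  Q = [1] / [2]
  Insert 1 (step 3): P = [1] / [4] / [8];  Q = [1] / [2] / [3]
  Insert 2 (step 4): P = [1, 2] / [4] / [8];  Q = [1, 4] / [2] / [3]
  Insert 9 (step 5): P = [1, 2, 9] / [4] / [8];  Q = [1, 4, 5] / [2] / [3]
  Insert 6 (step 6): P = [1, 2, 6] / [4, 9] / [8];  Q = [1, 4, 5] / [2, 6] / [3]
  Insert 5 (step 7): P = [1, 2, 5] / [4, 6] / [8, 9];  Q = [1, 4, 5] / [2, 6] / [3, 7]
  Insert 3 (step 8): P = [1, 2, 3] / [4, 5] / [6, 9] / [8];  Q = [1, 4, 5] / [2, 6] / [3, 7] / [8]
  Insert 7 (step 9): P = [1, 2, 3, 7] / [4, 5] / [6, 9] / [8];  Q = [1, 4, 5, 9] / [2, 6] / [3, 7] / [8]
Final shape: (4, 2, 2, 1).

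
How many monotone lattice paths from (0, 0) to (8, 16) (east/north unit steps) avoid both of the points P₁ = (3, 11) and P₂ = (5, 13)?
Number of paths = 516063

Inclusion–exclusion. Total paths: C(24, 8) = 735471. Through P₁: C(14, 3)·C(10, 5) = 91728. Through P₂: C(18, 5)·C(6, 3) = 171360. Since P₁ is strictly southwest of P₂, a monotone path through both must visit P₁ then P₂; paths through both = C(14, 3)·C(4, 2)·C(6, 3) = 43680. Avoid both = 735471 − 91728 − 171360 + 43680 = 516063.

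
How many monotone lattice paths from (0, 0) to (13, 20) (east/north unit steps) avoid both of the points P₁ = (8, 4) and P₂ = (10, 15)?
Number of paths = 382205285

Inclusion–exclusion. Total paths: C(33, 13) = 573166440. Through P₁: C(12, 8)·C(21, 5) = 10072755. Through P₂: C(25, 10)·C(8, 3) = 183050560. Since P₁ is strictly southwest of P₂, a monotone path through both must visit P₁ then P₂; paths through both = C(12, 8)·C(13, 2)·C(8, 3) = 2162160. Avoid both = 573166440 − 10072755 − 183050560 + 2162160 = 382205285.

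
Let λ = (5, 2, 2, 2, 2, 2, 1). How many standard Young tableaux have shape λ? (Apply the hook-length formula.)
# SYT of shape (5, 2, 2, 2, 2, 2, 1) = 116480

Hook-length formula: f^λ = n! / Π hook(c), product over all cells c of the Young diagram. For λ = (5, 2, 2, 2, 2, 2, 1), n = 16 boxes. Hook lengths by row (left-to-right, top-to-bottom): [11, 9, 3, 2, 1]; [7, 5]; [6, 4]; [5, 3]; [4, 2]; [3, 1]; [1]. Product of hooks = 179625600. So f^λ = 16! / 179625600 = 20922789888000 / 179625600 = 116480.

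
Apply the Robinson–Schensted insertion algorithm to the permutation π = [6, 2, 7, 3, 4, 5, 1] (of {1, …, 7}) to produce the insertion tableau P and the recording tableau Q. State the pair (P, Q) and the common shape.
P = [1, 3, 4, 5] / [2, 7] / [6];  Q = [1, 3, 5, 6] / [2, 4] / [7];  common shape = (4, 2, 1)

Row-insert the values π_1, π_2, … into P one at a time, bumping the leftmost entry strictly greater than the inserted value down to the next row. The recording tableau Q records, in position (i, j), the step at which that cell was added to P.
  Insert 6 (step 1): P = [6];  Q = [1]
  Insert 2 (step 2): P = [2] / [6];  Q = [1] / [2]
  Insert 7 (step 3): P = [2, 7] / [6];  Q = [1, 3] / [2]
  Insert 3 (step 4): P = [2, 3] / [6, 7];  Q = [1, 3] / [2, 4]
  Insert 4 (step 5): P = [2, 3, 4] / [6, 7];  Q = [1, 3, 5] / [2, 4]
  Insert 5 (step 6): P = [2, 3, 4, 5] / [6, 7];  Q = [1, 3, 5, 6] / [2, 4]
  Insert 1 (step 7): P = [1, 3, 4, 5] / [2, 7] / [6];  Q = [1, 3, 5, 6] / [2, 4] / [7]
Final shape: (4, 2, 1).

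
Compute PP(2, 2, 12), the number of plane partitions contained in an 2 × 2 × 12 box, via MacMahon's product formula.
PP(2, 2, 12) = 3185

Evaluate the triple product over i = 1..2, j = 1..2, k = 1..12. The factors are (2/1) · (3/2) · (4/3) · (5/4) · (6/5) · (7/6) · (8/7) · (9/8) · … (48 factors total). The numerators and denominators telescope so the product is an integer; carrying out the multiplication exactly gives PP(2, 2, 12) = 3185.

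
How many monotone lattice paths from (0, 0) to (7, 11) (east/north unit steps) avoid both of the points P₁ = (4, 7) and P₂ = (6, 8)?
Number of paths = 12222

Inclusion–exclusion. Total paths: C(18, 7) = 31824. Through P₁: C(11, 4)·C(7, 3) = 11550. Through P₂: C(14, 6)·C(4, 1) = 12012. Since P₁ is strictly southwest of P₂, a monotone path through both must visit P₁ then P₂; paths through both = C(11, 4)·C(3, 2)·C(4, 1) = 3960. Avoid both = 31824 − 11550 − 12012 + 3960 = 12222.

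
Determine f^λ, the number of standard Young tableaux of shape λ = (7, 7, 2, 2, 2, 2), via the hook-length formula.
# SYT of shape (7, 7, 2, 2, 2, 2) = 311095512

Hook-length formula: f^λ = n! / Π hook(c), product over all cells c of the Young diagram. For λ = (7, 7, 2, 2, 2, 2), n = 22 boxes. Hook lengths by row (left-to-right, top-to-bottom): [12, 11, 6, 5, 4, 3, 2]; [11, 10, 5, 4, 3, 2, 1]; [5, 4]; [4, 3]; [3, 2]; [2, 1]. Product of hooks = 3613040640000. So f^λ = 22! / 3613040640000 = 1124000727777607680000 / 3613040640000 = 311095512.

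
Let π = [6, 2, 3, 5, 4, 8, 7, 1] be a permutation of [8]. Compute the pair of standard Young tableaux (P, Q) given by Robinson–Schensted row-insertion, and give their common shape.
P = [1, 3, 4, 7] / [2, 8] / [5] / [6];  Q = [1, 3, 4, 6] / [2, 7] / [5] / [8];  common shape = (4, 2, 1, 1)

Row-insert the values π_1, π_2, … into P one at a time, bumping the leftmost entry strictly greater than the inserted value down to the next row. The recording tableau Q records, in position (i, j), the step at which that cell was added to P.
  Insert 6 (step 1): P = [6];  Q = [1]
  Insert 2 (step 2): P = [2] / [6];  Q = [1] / [2]
  Insert 3 (step 3): P = [2, 3] / [6];  Q = [1, 3] / [2]
  Insert 5 (step 4): P = [2, 3, 5] / [6];  Q = [1, 3, 4] / [2]
  Insert 4 (step 5): P = [2, 3, 4] / [5] / [6];  Q = [1, 3, 4] / [2] / [5]
  Insert 8 (step 6): P = [2, 3, 4, 8] / [5] / [6];  Q = [1, 3, 4, 6] / [2] / [5]
  Insert 7 (step 7): P = [2, 3, 4, 7] / [5, 8] / [6];  Q = [1, 3, 4, 6] / [2, 7] / [5]
  Insert 1 (step 8): P = [1, 3, 4, 7] / [2, 8] / [5] / [6];  Q = [1, 3, 4, 6] / [2, 7] / [5] / [8]
Final shape: (4, 2, 1, 1).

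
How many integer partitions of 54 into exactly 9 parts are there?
p(54, 9 parts) = 25331

Partitions of n into exactly k parts are in bijection with partitions of n − k into at most k parts (subtract 1 from each part). So p(54, exactly 9) = p(45, parts ≤ 9). Computing via the recurrence p(m, j) = p(m, j−1) + p(m−j, j) gives 25331.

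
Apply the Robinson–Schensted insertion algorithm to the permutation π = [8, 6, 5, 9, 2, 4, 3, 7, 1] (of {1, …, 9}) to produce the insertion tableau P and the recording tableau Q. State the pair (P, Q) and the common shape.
P = [1, 3, 7] / [2, 9] / [4] / [5] / [6] / [8];  Q = [1, 4, 8] / [2, 6] / [3] / [5] / [7] / [9];  common shape = (3, 2, 1, 1, 1, 1)

Row-insert the values π_1, π_2, … into P one at a time, bumping the leftmost entry strictly greater than the inserted value down to the next row. The recording tableau Q records, in position (i, j), the step at which that cell was added to P.
  Insert 8 (step 1): P = [8];  Q = [1]
  Insert 6 (step 2): P = [6] / [8];  Q = [1] / [2]
  Insert 5 (step 3): P = [5] / [6] / [8];  Q = [1] / [2] / [3]
  Insert 9 (step 4): P = [5, 9] / [6] / [8];  Q = [1, 4] / [2] / [3]
  Insert 2 (step 5): P = [2, 9] / [5] / [6] / [8];  Q = [1, 4] / [2] / [3] / [5]
  Insert 4 (step 6): P = [2, 4] / [5, 9] / [6] / [8];  Q = [1, 4] / [2, 6] / [3] / [5]
  Insert 3 (step 7): P = [2, 3] / [4, 9] / [5] / [6] / [8];  Q = [1, 4] / [2, 6] / [3] / [5] / [7]
  Insert 7 (step 8): P = [2, 3, 7] / [4, 9] / [5] / [6] / [8];  Q = [1, 4, 8] / [2, 6] / [3] / [5] / [7]
  Insert 1 (step 9): P = [1, 3, 7] / [2, 9] / [4] / [5] / [6] / [8];  Q = [1, 4, 8] / [2, 6] / [3] / [5] / [7] / [9]
Final shape: (3, 2, 1, 1, 1, 1).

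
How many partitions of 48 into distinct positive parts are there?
q(48) = 2910

A partition into distinct parts is a strictly decreasing sequence summing to n. The recurrence d(n, m) = d(n, m−1) + d(n−m, m−1) (use part m at most once) with q(n) = d(n, n) gives q(48) = 2910. (Euler's theorem: # distinct-part partitions = # odd-part partitions.)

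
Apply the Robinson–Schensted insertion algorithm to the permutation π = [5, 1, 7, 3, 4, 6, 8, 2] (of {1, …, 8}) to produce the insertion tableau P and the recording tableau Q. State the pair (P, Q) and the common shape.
P = [1, 2, 4, 6, 8] / [3, 7] / [5];  Q = [1, 3, 5, 6, 7] / [2, 4] / [8];  common shape = (5, 2, 1)

Row-insert the values π_1, π_2, … into P one at a time, bumping the leftmost entry strictly greater than the inserted value down to the next row. The recording tableau Q records, in position (i, j), the step at which that cell was added to P.
  Insert 5 (step 1): P = [5];  Q = [1]
  Insert 1 (step 2): P = [1] / [5];  Q = [1] / [2]
  Insert 7 (step 3): P = [1, 7] / [5];  Q = [1, 3] / [2]
  Insert 3 (step 4): P = [1, 3] / [5, 7];  Q = [1, 3] / [2, 4]
  Insert 4 (step 5): P = [1, 3, 4] / [5, 7];  Q = [1, 3, 5] / [2, 4]
  Insert 6 (step 6): P = [1, 3, 4, 6] / [5, 7];  Q = [1, 3, 5, 6] / [2, 4]
  Insert 8 (step 7): P = [1, 3, 4, 6, 8] / [5, 7];  Q = [1, 3, 5, 6, 7] / [2, 4]
  Insert 2 (step 8): P = [1, 2, 4, 6, 8] / [3, 7] / [5];  Q = [1, 3, 5, 6, 7] / [2, 4] / [8]
Final shape: (5, 2, 1).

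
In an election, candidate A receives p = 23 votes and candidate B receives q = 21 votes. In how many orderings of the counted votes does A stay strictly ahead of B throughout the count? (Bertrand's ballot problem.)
Strict-lead orderings = 91482563640

Total orderings of the 44 votes with 23 for A: C(44, 23) = 2012616400080. By the Bertrand ballot formula (Cycle Lemma / reflection principle), the number of orderings in which A is strictly ahead of B throughout is (p − q)/(p + q) · C(p + q, p) = (23 − 21)/(23 + 21) · 2012616400080 = 91482563640.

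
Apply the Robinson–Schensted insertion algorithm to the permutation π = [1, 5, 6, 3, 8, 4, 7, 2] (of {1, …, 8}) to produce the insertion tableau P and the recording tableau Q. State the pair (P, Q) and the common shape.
P = [1, 2, 4, 7] / [3, 6, 8] / [5];  Q = [1, 2, 3, 5] / [4, 6, 7] / [8];  common shape = (4, 3, 1)

Row-insert the values π_1, π_2, … into P one at a time, bumping the leftmost entry strictly greater than the inserted value down to the next row. The recording tableau Q records, in position (i, j), the step at which that cell was added to P.
  Insert 1 (step 1): P = [1];  Q = [1]
  Insert 5 (step 2): P = [1, 5];  Q = [1, 2]
  Insert 6 (step 3): P = [1, 5, 6];  Q = [1, 2, 3]
  Insert 3 (step 4): P = [1, 3, 6] / [5];  Q = [1, 2, 3] / [4]
  Insert 8 (step 5): P = [1, 3, 6, 8] / [5];  Q = [1, 2, 3, 5] / [4]
  Insert 4 (step 6): P = [1, 3, 4, 8] / [5, 6];  Q = [1, 2, 3, 5] / [4, 6]
  Insert 7 (step 7): P = [1, 3, 4, 7] / [5, 6, 8];  Q = [1, 2, 3, 5] / [4, 6, 7]
  Insert 2 (step 8): P = [1, 2, 4, 7] / [3, 6, 8] / [5];  Q = [1, 2, 3, 5] / [4, 6, 7] / [8]
Final shape: (4, 3, 1).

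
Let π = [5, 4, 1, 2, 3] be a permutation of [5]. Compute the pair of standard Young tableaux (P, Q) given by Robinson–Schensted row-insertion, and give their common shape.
P = [1, 2, 3] / [4] / [5];  Q = [1, 4, 5] / [2] / [3];  common shape = (3, 1, 1)

Row-insert the values π_1, π_2, … into P one at a time, bumping the leftmost entry strictly greater than the inserted value down to the next row. The recording tableau Q records, in position (i, j), the step at which that cell was added to P.
  Insert 5 (step 1): P = [5];  Q = [1]
  Insert 4 (step 2): P = [4] / [5];  Q = [1] / [2]
  Insert 1 (step 3): P = [1] / [4] / [5];  Q = [1] / [2] / [3]
  Insert 2 (step 4): P = [1, 2] / [4] / [5];  Q = [1, 4] / [2] / [3]
  Insert 3 (step 5): P = [1, 2, 3] / [4] / [5];  Q = [1, 4, 5] / [2] / [3]
Final shape: (3, 1, 1).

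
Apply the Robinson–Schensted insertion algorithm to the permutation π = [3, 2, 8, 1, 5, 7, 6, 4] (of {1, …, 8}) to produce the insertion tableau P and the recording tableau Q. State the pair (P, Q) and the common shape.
P = [1, 4, 6] / [2, 5] / [3, 7] / [8];  Q = [1, 3, 6] / [2, 5] / [4, 7] / [8];  common shape = (3, 2, 2, 1)

Row-insert the values π_1, π_2, … into P one at a time, bumping the leftmost entry strictly greater than the inserted value down to the next row. The recording tableau Q records, in position (i, j), the step at which that cell was added to P.
  Insert 3 (step 1): P = [3];  Q = [1]
  Insert 2 (step 2): P = [2] / [3];  Q = [1] / [2]
  Insert 8 (step 3): P = [2, 8] / [3];  Q = [1, 3] / [2]
  Insert 1 (step 4): P = [1, 8] / [2] / [3];  Q = [1, 3] / [2] / [4]
  Insert 5 (step 5): P = [1, 5] / [2, 8] / [3];  Q = [1, 3] / [2, 5] / [4]
  Insert 7 (step 6): P = [1, 5, 7] / [2, 8] / [3];  Q = [1, 3, 6] / [2, 5] / [4]
  Insert 6 (step 7): P = [1, 5, 6] / [2, 7] / [3, 8];  Q = [1, 3, 6] / [2, 5] / [4, 7]
  Insert 4 (step 8): P = [1, 4, 6] / [2, 5] / [3, 7] / [8];  Q = [1, 3, 6] / [2, 5] / [4, 7] / [8]
Final shape: (3, 2, 2, 1).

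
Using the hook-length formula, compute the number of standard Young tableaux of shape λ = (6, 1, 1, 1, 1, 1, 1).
# SYT of shape (6, 1, 1, 1, 1, 1, 1) = 462

Hook-length formula: f^λ = n! / Π hook(c), product over all cells c of the Young diagram. For λ = (6, 1, 1, 1, 1, 1, 1), n = 12 boxes. Hook lengths by row (left-to-right, top-to-bottom): [12, 5, 4, 3, 2, 1]; [6]; [5]; [4]; [3]; [2]; [1]. Product of hooks = 1036800. So f^λ = 12! / 1036800 = 479001600 / 1036800 = 462.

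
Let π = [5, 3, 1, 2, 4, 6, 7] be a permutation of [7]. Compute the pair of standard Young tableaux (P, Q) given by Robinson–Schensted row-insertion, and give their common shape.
P = [1, 2, 4, 6, 7] / [3] / [5];  Q = [1, 4, 5, 6, 7] / [2] / [3];  common shape = (5, 1, 1)

Row-insert the values π_1, π_2, … into P one at a time, bumping the leftmost entry strictly greater than the inserted value down to the next row. The recording tableau Q records, in position (i, j), the step at which that cell was added to P.
  Insert 5 (step 1): P = [5];  Q = [1]
  Insert 3 (step 2): P = [3] / [5];  Q = [1] / [2]
  Insert 1 (step 3): P = [1] / [3] / [5];  Q = [1] / [2] / [3]
  Insert 2 (step 4): P = [1, 2] / [3] / [5];  Q = [1, 4] / [2] / [3]
  Insert 4 (step 5): P = [1, 2, 4] / [3] / [5];  Q = [1, 4, 5] / [2] / [3]
  Insert 6 (step 6): P = [1, 2, 4, 6] / [3] / [5];  Q = [1, 4, 5, 6] / [2] / [3]
  Insert 7 (step 7): P = [1, 2, 4, 6, 7] / [3] / [5];  Q = [1, 4, 5, 6, 7] / [2] / [3]
Final shape: (5, 1, 1).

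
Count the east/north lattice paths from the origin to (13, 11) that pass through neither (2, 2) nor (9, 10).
Number of paths = 1219544

Inclusion–exclusion. Total paths: C(24, 13) = 2496144. Through P₁: C(4, 2)·C(20, 11) = 1007760. Through P₂: C(19, 9)·C(5, 4) = 461890. Since P₁ is strictly southwest of P₂, a monotone path through both must visit P₁ then P₂; paths through both = C(4, 2)·C(15, 7)·C(5, 4) = 193050. Avoid both = 2496144 − 1007760 − 461890 + 193050 = 1219544.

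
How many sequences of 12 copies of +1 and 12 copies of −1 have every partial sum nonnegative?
C_12 = 208012

These ballot sequences are counted by the Catalan number C_n = (1/(n + 1)) · C(2n, n). For n = 12: C_12 = (1/13) · C(24, 12) = 2704156/13 = 208012.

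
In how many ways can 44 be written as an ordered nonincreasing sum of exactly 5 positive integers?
p(44, 5 parts) = 1602

Partitions of n into exactly k parts are in bijection with partitions of n − k into at most k parts (subtract 1 from each part). So p(44, exactly 5) = p(39, parts ≤ 5). Computing via the recurrence p(m, j) = p(m, j−1) + p(m−j, j) gives 1602.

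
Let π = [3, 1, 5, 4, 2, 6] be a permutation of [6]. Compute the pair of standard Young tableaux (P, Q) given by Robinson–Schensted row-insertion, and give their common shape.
P = [1, 2, 6] / [3, 4] / [5];  Q = [1, 3, 6] / [2, 4] / [5];  common shape = (3, 2, 1)

Row-insert the values π_1, π_2, … into P one at a time, bumping the leftmost entry strictly greater than the inserted value down to the next row. The recording tableau Q records, in position (i, j), the step at which that cell was added to P.
  Insert 3 (step 1): P = [3];  Q = [1]
  Insert 1 (step 2): P = [1] / [3];  Q = [1] / [2]
  Insert 5 (step 3): P = [1, 5] / [3];  Q = [1, 3] / [2]
  Insert 4 (step 4): P = [1, 4] / [3, 5];  Q = [1, 3] / [2, 4]
  Insert 2 (step 5): P = [1, 2] / [3, 4] / [5];  Q = [1, 3] / [2, 4] / [5]
  Insert 6 (step 6): P = [1, 2, 6] / [3, 4] / [5];  Q = [1, 3, 6] / [2, 4] / [5]
Final shape: (3, 2, 1).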